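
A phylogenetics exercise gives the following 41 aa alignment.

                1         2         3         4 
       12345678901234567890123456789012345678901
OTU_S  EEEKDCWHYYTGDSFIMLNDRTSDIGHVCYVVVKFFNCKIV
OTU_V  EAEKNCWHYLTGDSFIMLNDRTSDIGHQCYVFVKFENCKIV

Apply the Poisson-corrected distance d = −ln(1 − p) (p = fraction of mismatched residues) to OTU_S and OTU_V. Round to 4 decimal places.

The sequences differ at positions 2 (E/A), 5 (D/N), 10 (Y/L), 28 (V/Q), 32 (V/F), 36 (F/E).
p = 6/41 = 0.146341.
d = −ln(1 − 0.146341) = −ln(0.853659) = 0.1582.

0.1582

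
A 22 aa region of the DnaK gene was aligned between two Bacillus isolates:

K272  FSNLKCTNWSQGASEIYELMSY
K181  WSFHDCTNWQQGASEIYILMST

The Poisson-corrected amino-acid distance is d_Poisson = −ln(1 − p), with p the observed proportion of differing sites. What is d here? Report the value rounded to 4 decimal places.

The sequences differ at positions 1 (F/W), 3 (N/F), 4 (L/H), 5 (K/D), 10 (S/Q), 18 (E/I), 22 (Y/T).
p = 7/22 = 0.318182.
d = −ln(1 − 0.318182) = −ln(0.681818) = 0.3830.

0.3830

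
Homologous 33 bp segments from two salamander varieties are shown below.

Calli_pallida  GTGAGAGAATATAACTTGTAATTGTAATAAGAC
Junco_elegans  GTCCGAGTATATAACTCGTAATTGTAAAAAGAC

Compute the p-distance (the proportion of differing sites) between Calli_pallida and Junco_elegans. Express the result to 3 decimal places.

0.152

Mismatches occur at site 3 (G→C), site 4 (A→C), site 8 (A→T), site 17 (T→C), site 28 (T→A).
There are 5 differences over 33 sites, so p = 5/33 = 0.152.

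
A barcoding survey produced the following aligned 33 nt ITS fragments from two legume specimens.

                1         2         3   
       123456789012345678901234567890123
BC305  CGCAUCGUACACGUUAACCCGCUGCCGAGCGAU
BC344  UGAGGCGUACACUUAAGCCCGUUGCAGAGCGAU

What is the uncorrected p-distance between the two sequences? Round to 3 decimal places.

0.273

The sequences differ at positions 1 (C/U), 3 (C/A), 4 (A/G), 5 (U/G), 13 (G/U), 15 (U/A), 17 (A/G), 22 (C/U), 26 (C/A).
There are 9 differences over 33 sites, so p = 9/33 = 0.273.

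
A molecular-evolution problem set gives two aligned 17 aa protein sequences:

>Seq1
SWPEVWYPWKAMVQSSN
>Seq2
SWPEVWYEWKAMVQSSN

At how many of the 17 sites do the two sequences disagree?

The sequences differ at position 8 (P/E).
That gives 1 mismatch out of 17 aligned sites, so the Hamming distance is 1.

1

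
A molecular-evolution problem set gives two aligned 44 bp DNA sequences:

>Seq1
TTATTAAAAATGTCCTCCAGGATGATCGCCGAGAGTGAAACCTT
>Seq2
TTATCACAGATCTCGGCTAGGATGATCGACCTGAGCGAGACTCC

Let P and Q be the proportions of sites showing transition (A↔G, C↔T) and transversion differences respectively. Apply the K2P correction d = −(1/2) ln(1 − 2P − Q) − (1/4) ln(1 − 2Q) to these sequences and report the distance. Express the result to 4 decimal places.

0.4656

The sequences differ at positions 5 (T/C, transition), 7 (A/C, transversion), 9 (A/G, transition), 12 (G/C, transversion), 15 (C/G, transversion), 16 (T/G, transversion), 18 (C/T, transition), 29 (C/A, transversion), 31 (G/C, transversion), 32 (A/T, transversion), 36 (T/C, transition), 39 (A/G, transition), 42 (C/T, transition), 43 (T/C, transition), 44 (T/C, transition).
Of the 15 differences, 8 transitions and 7 transversions over 44 sites: P = 8/44 = 0.181818, Q = 7/44 = 0.159091.
d = −0.5·ln(0.477273) − 0.25·ln(0.681818) = −0.5·(-0.739667) − 0.25·(-0.382993) = 0.4656.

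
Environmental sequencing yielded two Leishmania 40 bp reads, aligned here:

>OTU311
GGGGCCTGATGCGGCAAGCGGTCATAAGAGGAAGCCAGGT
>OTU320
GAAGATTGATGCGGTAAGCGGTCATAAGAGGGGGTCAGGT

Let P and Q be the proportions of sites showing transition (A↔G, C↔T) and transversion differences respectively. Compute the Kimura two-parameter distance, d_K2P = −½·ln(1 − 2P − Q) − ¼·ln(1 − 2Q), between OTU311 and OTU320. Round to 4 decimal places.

0.2478

Differing sites — 2:G/A (Ti); 3:G/A (Ti); 5:C/A (Tv); 6:C/T (Ti); 15:C/T (Ti); 32:A/G (Ti); 33:A/G (Ti); 35:C/T (Ti).
Of the 8 differences, 7 transitions and 1 transversion over 40 sites: P = 7/40 = 0.175000, Q = 1/40 = 0.025000.
d = −0.5·ln(0.625000) − 0.25·ln(0.950000) = −0.5·(-0.470004) − 0.25·(-0.051293) = 0.2478.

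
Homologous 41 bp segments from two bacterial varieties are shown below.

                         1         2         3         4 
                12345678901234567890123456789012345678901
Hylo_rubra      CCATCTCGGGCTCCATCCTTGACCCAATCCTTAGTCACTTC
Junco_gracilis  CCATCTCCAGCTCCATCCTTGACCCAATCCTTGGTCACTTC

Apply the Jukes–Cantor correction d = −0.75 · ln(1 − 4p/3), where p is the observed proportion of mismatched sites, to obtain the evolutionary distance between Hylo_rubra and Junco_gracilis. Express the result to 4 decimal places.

0.0770

Differing sites — 8:G/C; 9:G/A; 33:A/G.
p = 3/41 = 0.073171.
d = −0.75 · ln(1 − (4/3)·0.073171) = −0.75 · ln(0.902439) = −0.75 · (-0.102654) = 0.0770.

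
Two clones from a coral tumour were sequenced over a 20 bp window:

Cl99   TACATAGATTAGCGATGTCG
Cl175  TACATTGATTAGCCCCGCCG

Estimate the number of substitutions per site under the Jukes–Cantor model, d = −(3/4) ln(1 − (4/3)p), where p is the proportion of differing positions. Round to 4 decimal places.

Mismatches occur at site 6 (A→T), site 14 (G→C), site 15 (A→C), site 16 (T→C), site 18 (T→C).
p = 5/20 = 0.250000.
d = −0.75 · ln(1 − (4/3)·0.250000) = −0.75 · ln(0.666667) = −0.75 · (-0.405465) = 0.3041.

0.3041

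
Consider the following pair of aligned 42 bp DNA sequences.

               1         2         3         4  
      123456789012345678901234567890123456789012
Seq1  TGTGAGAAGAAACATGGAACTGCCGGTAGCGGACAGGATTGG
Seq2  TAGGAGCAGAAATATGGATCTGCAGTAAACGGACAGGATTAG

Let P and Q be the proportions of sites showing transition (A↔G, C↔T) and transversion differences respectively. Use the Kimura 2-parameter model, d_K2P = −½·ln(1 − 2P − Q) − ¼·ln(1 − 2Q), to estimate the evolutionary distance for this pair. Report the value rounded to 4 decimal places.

The sequences differ at positions 2 (G/A, transition), 3 (T/G, transversion), 7 (A/C, transversion), 13 (C/T, transition), 19 (A/T, transversion), 24 (C/A, transversion), 26 (G/T, transversion), 27 (T/A, transversion), 29 (G/A, transition), 41 (G/A, transition).
Of the 10 differences, 4 transitions and 6 transversions over 42 sites: P = 4/42 = 0.095238, Q = 6/42 = 0.142857.
d = −0.5·ln(0.666667) − 0.25·ln(0.714286) = −0.5·(-0.405465) − 0.25·(-0.336472) = 0.2869.

0.2869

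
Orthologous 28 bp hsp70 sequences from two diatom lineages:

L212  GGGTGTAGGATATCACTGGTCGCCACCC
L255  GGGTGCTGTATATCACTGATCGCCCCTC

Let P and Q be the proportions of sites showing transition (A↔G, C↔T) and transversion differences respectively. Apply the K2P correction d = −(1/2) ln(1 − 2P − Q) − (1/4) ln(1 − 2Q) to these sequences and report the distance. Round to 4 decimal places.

The sequences differ at positions 6 (T/C, transition), 7 (A/T, transversion), 9 (G/T, transversion), 19 (G/A, transition), 25 (A/C, transversion), 27 (C/T, transition).
Of the 6 differences, 3 transitions and 3 transversions over 28 sites: P = 3/28 = 0.107143, Q = 3/28 = 0.107143.
d = −0.5·ln(0.678571) − 0.25·ln(0.785714) = −0.5·(-0.387766) − 0.25·(-0.241162) = 0.2542.

0.2542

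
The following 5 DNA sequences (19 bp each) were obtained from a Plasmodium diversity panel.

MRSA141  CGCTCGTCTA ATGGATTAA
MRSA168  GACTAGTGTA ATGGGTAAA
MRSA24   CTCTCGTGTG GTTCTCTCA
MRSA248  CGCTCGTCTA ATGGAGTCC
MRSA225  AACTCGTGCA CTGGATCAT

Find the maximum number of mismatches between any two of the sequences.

Pairwise Hamming distances:
  MRSA141 vs MRSA168: 6
  MRSA141 vs MRSA24: 9
  MRSA141 vs MRSA248: 3
  MRSA141 vs MRSA225: 7
  MRSA168 vs MRSA24: 11
  MRSA168 vs MRSA248: 9
  MRSA168 vs MRSA225: 7
  MRSA24 vs MRSA248: 9
  MRSA24 vs MRSA225: 12
  MRSA248 vs MRSA225: 9
The largest is 12, between MRSA24 and MRSA225.

12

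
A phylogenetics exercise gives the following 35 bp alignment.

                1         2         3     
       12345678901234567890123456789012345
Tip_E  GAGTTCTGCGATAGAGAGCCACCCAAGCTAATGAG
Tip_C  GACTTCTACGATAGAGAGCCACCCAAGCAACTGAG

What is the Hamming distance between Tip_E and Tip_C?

4

Differing sites — 3:G/C; 8:G/A; 29:T/A; 31:A/C.
That gives 4 mismatches out of 35 aligned sites, so the Hamming distance is 4.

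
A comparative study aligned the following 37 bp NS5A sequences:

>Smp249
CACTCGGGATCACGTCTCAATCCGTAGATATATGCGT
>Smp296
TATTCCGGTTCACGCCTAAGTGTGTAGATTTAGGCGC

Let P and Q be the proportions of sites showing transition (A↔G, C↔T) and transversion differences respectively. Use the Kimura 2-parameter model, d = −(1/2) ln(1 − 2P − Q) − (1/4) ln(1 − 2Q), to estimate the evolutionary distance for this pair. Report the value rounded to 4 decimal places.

0.4312

Mismatches occur at site 1 (C/T, transition), site 3 (C/T, transition), site 6 (G/C, transversion), site 9 (A/T, transversion), site 15 (T/C, transition), site 18 (C/A, transversion), site 20 (A/G, transition), site 22 (C/G, transversion), site 23 (C/T, transition), site 30 (A/T, transversion), site 33 (T/G, transversion), site 37 (T/C, transition).
Of the 12 differences, 6 transitions and 6 transversions over 37 sites: P = 6/37 = 0.162162, Q = 6/37 = 0.162162.
d = −0.5·ln(0.513514) − 0.25·ln(0.675676) = −0.5·(-0.666478) − 0.25·(-0.392042) = 0.4312.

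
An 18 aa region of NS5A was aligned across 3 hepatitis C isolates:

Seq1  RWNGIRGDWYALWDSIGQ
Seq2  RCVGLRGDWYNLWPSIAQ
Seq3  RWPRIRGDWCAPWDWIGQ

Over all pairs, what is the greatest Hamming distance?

10

Pairwise Hamming distances:
  Seq1 vs Seq2: 6
  Seq1 vs Seq3: 5
  Seq2 vs Seq3: 10
The largest is 10, between Seq2 and Seq3.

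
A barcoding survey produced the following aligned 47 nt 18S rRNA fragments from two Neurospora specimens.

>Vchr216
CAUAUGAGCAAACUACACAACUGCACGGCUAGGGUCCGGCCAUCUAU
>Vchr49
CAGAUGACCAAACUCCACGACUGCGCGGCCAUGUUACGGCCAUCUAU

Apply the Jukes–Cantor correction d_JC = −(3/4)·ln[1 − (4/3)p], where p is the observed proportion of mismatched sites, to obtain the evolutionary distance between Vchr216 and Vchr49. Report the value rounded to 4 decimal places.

0.2211

The sequences differ at positions 3 (U/G), 8 (G/C), 15 (A/C), 19 (A/G), 25 (A/G), 30 (U/C), 32 (G/U), 34 (G/U), 36 (C/A).
p = 9/47 = 0.191489.
d = −0.75 · ln(1 − (4/3)·0.191489) = −0.75 · ln(0.744681) = −0.75 · (-0.294799) = 0.2211.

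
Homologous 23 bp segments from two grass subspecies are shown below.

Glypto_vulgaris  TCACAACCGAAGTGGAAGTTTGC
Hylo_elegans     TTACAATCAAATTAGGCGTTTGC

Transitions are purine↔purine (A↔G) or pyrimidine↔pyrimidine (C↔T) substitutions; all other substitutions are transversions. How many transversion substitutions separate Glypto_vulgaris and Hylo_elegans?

Mismatches occur at site 2 (C/T, transition), site 7 (C/T, transition), site 9 (G/A, transition), site 12 (G/T, transversion), site 14 (G/A, transition), site 16 (A/G, transition), site 17 (A/C, transversion).
Of the 7 differences, 5 transitions and 2 transversions, so the answer is 2.

2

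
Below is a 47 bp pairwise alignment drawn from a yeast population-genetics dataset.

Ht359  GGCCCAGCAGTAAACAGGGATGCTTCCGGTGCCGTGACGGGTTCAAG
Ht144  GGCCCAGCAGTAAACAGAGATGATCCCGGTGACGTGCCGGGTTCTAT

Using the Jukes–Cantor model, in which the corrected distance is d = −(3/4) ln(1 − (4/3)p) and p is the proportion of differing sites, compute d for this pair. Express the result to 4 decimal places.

Differing sites — 18:G/A; 23:C/A; 25:T/C; 32:C/A; 37:A/C; 45:A/T; 47:G/T.
p = 7/47 = 0.148936.
d = −0.75 · ln(1 − (4/3)·0.148936) = −0.75 · ln(0.801419) = −0.75 · (-0.221371) = 0.1660.

0.1660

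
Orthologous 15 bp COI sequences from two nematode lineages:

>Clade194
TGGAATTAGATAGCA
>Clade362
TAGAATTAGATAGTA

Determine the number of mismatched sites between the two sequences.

2

The sequences differ at positions 2 (G/A), 14 (C/T).
That gives 2 mismatches out of 15 aligned sites, so the Hamming distance is 2.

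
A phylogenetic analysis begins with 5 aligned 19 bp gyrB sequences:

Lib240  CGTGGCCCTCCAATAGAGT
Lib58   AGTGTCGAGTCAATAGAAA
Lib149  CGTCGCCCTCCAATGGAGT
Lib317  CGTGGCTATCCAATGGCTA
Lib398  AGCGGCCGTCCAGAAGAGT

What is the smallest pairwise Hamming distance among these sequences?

2

Pairwise Hamming distances:
  Lib240 vs Lib58: 8
  Lib240 vs Lib149: 2
  Lib240 vs Lib317: 6
  Lib240 vs Lib398: 5
  Lib58 vs Lib149: 10
  Lib58 vs Lib317: 8
  Lib58 vs Lib398: 10
  Lib149 vs Lib317: 6
  Lib149 vs Lib398: 7
  Lib317 vs Lib398: 10
The smallest is 2, between Lib240 and Lib149.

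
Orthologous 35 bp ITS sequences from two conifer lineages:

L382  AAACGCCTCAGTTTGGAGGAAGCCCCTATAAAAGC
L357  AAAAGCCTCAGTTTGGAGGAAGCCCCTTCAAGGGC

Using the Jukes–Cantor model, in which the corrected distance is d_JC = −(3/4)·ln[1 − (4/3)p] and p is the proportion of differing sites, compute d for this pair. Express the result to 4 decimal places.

0.1585

The sequences differ at positions 4 (C/A), 28 (A/T), 29 (T/C), 32 (A/G), 33 (A/G).
p = 5/35 = 0.142857.
d = −0.75 · ln(1 − (4/3)·0.142857) = −0.75 · ln(0.809524) = −0.75 · (-0.211309) = 0.1585.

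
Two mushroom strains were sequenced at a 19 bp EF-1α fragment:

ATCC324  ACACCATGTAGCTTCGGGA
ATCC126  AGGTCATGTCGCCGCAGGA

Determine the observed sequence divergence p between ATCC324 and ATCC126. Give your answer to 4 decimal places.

0.3684

The sequences differ at positions 2 (C/G), 3 (A/G), 4 (C/T), 10 (A/C), 13 (T/C), 14 (T/G), 16 (G/A).
There are 7 differences over 19 sites, so p = 7/19 = 0.3684.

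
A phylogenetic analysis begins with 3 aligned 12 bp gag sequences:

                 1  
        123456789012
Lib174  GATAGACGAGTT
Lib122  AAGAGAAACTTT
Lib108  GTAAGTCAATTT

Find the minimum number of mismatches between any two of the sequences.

5

Pairwise Hamming distances:
  Lib174 vs Lib122: 6
  Lib174 vs Lib108: 5
  Lib122 vs Lib108: 6
The smallest is 5, between Lib174 and Lib108.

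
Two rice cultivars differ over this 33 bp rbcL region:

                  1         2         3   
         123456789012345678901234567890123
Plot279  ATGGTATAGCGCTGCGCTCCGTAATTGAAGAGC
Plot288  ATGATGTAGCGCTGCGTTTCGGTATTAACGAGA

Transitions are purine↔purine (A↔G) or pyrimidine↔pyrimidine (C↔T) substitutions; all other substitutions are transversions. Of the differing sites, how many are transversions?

Differing sites — 4:G/A (Ti); 6:A/G (Ti); 17:C/T (Ti); 19:C/T (Ti); 22:T/G (Tv); 23:A/T (Tv); 27:G/A (Ti); 29:A/C (Tv); 33:C/A (Tv).
Of the 9 differences, 5 transitions and 4 transversions, so the answer is 4.

4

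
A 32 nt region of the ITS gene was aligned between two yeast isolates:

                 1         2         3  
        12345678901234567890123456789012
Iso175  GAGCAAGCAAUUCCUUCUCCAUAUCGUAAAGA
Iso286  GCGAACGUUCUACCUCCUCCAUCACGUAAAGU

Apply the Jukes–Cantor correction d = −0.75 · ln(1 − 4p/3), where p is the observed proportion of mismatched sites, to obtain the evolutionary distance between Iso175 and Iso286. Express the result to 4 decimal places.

0.4598

Mismatches occur at site 2 (A↔C), site 4 (C↔A), site 6 (A↔C), site 8 (C↔U), site 9 (A↔U), site 10 (A↔C), site 12 (U↔A), site 16 (U↔C), site 23 (A↔C), site 24 (U↔A), site 32 (A↔U).
p = 11/32 = 0.343750.
d = −0.75 · ln(1 − (4/3)·0.343750) = −0.75 · ln(0.541667) = −0.75 · (-0.613104) = 0.4598.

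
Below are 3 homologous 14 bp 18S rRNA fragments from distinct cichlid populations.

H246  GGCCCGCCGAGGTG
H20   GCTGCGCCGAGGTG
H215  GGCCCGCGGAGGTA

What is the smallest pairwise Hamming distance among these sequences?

Pairwise Hamming distances:
  H246 vs H20: 3
  H246 vs H215: 2
  H20 vs H215: 5
The smallest is 2, between H246 and H215.

2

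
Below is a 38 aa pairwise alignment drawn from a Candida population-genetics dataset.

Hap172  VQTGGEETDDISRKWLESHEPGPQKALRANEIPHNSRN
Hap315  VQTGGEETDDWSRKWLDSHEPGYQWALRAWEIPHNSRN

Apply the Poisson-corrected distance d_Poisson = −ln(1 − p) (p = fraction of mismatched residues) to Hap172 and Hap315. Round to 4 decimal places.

The sequences differ at positions 11 (I/W), 17 (E/D), 23 (P/Y), 25 (K/W), 30 (N/W).
p = 5/38 = 0.131579.
d = −ln(1 − 0.131579) = −ln(0.868421) = 0.1411.

0.1411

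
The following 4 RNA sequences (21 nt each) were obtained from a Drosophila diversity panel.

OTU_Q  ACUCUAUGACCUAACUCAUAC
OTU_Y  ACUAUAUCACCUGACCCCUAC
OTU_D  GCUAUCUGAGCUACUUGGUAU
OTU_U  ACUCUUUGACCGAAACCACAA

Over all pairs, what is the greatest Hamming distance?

Pairwise Hamming distances:
  OTU_Q vs OTU_Y: 5
  OTU_Q vs OTU_D: 9
  OTU_Q vs OTU_U: 6
  OTU_Y vs OTU_D: 11
  OTU_Y vs OTU_U: 9
  OTU_D vs OTU_U: 12
The largest is 12, between OTU_D and OTU_U.

12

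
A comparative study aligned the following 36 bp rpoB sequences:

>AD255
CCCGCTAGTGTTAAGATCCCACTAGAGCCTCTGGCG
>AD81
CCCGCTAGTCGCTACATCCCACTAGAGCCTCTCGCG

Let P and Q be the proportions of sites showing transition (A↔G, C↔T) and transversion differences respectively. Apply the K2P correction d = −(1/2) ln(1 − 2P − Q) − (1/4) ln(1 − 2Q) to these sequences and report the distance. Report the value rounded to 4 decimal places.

Mismatches occur at site 10 (G↔C, transversion), site 11 (T↔G, transversion), site 12 (T↔C, transition), site 13 (A↔T, transversion), site 15 (G↔C, transversion), site 33 (G↔C, transversion).
Of the 6 differences, 1 transition and 5 transversions over 36 sites: P = 1/36 = 0.027778, Q = 5/36 = 0.138889.
d = −0.5·ln(0.805555) − 0.25·ln(0.722222) = −0.5·(-0.216224) − 0.25·(-0.325423) = 0.1895.

0.1895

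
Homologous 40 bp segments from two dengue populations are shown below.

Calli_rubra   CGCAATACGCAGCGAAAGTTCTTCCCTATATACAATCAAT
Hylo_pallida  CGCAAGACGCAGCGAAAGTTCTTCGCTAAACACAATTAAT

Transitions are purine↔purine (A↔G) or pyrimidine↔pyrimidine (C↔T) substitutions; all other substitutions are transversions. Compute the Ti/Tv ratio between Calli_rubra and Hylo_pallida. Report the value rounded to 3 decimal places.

The sequences differ at positions 6 (T/G, transversion), 25 (C/G, transversion), 29 (T/A, transversion), 31 (T/C, transition), 37 (C/T, transition).
Of the 5 differences, 2 transitions and 3 transversions, so Ti/Tv = 2/3 = 0.667.

0.667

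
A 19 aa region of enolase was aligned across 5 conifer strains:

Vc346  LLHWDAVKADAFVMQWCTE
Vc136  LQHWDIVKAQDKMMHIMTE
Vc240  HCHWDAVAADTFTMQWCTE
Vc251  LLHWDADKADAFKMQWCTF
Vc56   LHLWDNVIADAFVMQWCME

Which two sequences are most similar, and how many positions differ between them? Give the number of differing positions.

3

Pairwise Hamming distances:
  Vc346 vs Vc136: 9
  Vc346 vs Vc240: 5
  Vc346 vs Vc251: 3
  Vc346 vs Vc56: 5
  Vc136 vs Vc240: 11
  Vc136 vs Vc251: 11
  Vc136 vs Vc56: 12
  Vc240 vs Vc251: 7
  Vc240 vs Vc56: 8
  Vc251 vs Vc56: 8
The smallest is 3, between Vc346 and Vc251.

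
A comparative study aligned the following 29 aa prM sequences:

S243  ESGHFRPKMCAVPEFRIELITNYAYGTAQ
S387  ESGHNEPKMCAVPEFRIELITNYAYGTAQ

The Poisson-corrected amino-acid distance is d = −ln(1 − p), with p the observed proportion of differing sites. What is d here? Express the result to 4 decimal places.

0.0715

Mismatches occur at site 5 (F/N), site 6 (R/E).
p = 2/29 = 0.068966.
d = −ln(1 − 0.068966) = −ln(0.931034) = 0.0715.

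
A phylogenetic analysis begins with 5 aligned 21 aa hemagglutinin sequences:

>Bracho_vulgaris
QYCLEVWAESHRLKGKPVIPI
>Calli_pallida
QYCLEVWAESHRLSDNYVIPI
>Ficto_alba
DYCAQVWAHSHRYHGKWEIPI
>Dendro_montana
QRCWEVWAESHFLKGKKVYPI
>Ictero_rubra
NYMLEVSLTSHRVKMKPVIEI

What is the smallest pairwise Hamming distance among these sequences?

Pairwise Hamming distances:
  Bracho_vulgaris vs Calli_pallida: 4
  Bracho_vulgaris vs Ficto_alba: 8
  Bracho_vulgaris vs Dendro_montana: 5
  Bracho_vulgaris vs Ictero_rubra: 8
  Calli_pallida vs Ficto_alba: 10
  Calli_pallida vs Dendro_montana: 8
  Calli_pallida vs Ictero_rubra: 11
  Ficto_alba vs Dendro_montana: 11
  Ficto_alba vs Ictero_rubra: 13
  Dendro_montana vs Ictero_rubra: 13
The smallest is 4, between Bracho_vulgaris and Calli_pallida.

4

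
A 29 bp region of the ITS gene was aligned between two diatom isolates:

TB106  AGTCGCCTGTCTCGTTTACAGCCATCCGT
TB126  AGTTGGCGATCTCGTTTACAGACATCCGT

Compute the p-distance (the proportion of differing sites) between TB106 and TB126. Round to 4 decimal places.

Differing sites — 4:C/T; 6:C/G; 8:T/G; 9:G/A; 22:C/A.
There are 5 differences over 29 sites, so p = 5/29 = 0.1724.

0.1724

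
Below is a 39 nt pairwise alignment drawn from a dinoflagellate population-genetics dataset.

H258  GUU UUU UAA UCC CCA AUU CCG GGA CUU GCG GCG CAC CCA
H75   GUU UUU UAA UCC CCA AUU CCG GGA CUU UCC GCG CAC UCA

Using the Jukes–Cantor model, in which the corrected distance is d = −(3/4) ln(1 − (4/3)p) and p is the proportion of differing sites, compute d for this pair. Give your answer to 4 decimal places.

Mismatches occur at site 28 (G↔U), site 30 (G↔C), site 37 (C↔U).
p = 3/39 = 0.076923.
d = −0.75 · ln(1 − (4/3)·0.076923) = −0.75 · ln(0.897436) = −0.75 · (-0.108213) = 0.0812.

0.0812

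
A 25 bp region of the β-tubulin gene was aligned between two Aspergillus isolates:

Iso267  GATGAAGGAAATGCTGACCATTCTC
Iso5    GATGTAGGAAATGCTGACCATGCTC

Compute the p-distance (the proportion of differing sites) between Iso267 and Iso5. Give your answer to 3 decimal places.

0.080

Mismatches occur at site 5 (A/T), site 22 (T/G).
There are 2 differences over 25 sites, so p = 2/25 = 0.080.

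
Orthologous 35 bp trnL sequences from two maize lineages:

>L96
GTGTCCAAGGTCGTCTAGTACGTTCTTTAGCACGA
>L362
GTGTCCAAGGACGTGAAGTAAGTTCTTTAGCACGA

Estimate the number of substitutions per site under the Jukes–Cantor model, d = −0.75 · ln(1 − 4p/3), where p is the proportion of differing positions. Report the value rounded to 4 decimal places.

The sequences differ at positions 11 (T/A), 15 (C/G), 16 (T/A), 21 (C/A).
p = 4/35 = 0.114286.
d = −0.75 · ln(1 − (4/3)·0.114286) = −0.75 · ln(0.847619) = −0.75 · (-0.165324) = 0.1240.

0.1240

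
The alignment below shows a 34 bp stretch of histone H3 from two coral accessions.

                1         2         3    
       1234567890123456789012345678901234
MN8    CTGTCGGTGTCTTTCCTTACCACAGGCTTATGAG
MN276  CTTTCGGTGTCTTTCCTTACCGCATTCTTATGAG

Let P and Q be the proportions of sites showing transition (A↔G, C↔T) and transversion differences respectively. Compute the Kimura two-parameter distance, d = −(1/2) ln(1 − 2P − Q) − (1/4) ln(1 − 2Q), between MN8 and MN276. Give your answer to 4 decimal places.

0.1281

Mismatches occur at site 3 (G↔T, transversion), site 22 (A↔G, transition), site 25 (G↔T, transversion), site 26 (G↔T, transversion).
Of the 4 differences, 1 transition and 3 transversions over 34 sites: P = 1/34 = 0.029412, Q = 3/34 = 0.088235.
d = −0.5·ln(0.852941) − 0.25·ln(0.823530) = −0.5·(-0.159065) − 0.25·(-0.194155) = 0.1281.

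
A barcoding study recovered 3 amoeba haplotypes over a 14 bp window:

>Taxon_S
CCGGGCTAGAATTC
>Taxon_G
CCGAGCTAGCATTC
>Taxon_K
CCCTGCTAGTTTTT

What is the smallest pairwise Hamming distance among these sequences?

Pairwise Hamming distances:
  Taxon_S vs Taxon_G: 2
  Taxon_S vs Taxon_K: 5
  Taxon_G vs Taxon_K: 5
The smallest is 2, between Taxon_S and Taxon_G.

2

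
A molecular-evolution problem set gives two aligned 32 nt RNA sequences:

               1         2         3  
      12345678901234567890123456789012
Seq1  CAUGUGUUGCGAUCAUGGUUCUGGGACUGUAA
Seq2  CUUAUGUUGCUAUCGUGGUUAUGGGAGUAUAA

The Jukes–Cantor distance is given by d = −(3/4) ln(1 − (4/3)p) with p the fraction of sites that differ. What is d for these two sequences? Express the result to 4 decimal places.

Differing sites — 2:A/U; 4:G/A; 11:G/U; 15:A/G; 21:C/A; 27:C/G; 29:G/A.
p = 7/32 = 0.218750.
d = −0.75 · ln(1 − (4/3)·0.218750) = −0.75 · ln(0.708333) = −0.75 · (-0.344841) = 0.2586.

0.2586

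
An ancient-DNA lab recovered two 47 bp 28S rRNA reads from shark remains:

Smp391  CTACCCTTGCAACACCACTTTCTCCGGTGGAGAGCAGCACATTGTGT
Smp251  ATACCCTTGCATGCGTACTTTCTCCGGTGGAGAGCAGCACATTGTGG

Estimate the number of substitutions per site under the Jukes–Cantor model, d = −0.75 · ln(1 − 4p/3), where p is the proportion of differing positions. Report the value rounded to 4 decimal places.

0.1660

Differing sites — 1:C/A; 12:A/T; 13:C/G; 14:A/C; 15:C/G; 16:C/T; 47:T/G.
p = 7/47 = 0.148936.
d = −0.75 · ln(1 − (4/3)·0.148936) = −0.75 · ln(0.801419) = −0.75 · (-0.221371) = 0.1660.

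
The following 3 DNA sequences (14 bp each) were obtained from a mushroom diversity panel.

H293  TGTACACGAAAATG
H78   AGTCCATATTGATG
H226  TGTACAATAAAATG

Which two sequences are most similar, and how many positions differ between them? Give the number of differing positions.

Pairwise Hamming distances:
  H293 vs H78: 7
  H293 vs H226: 2
  H78 vs H226: 7
The smallest is 2, between H293 and H226.

2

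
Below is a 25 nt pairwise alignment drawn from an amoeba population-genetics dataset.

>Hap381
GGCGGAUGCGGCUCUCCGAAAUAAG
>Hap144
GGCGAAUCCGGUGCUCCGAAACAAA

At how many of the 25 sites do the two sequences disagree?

6

Differing sites — 5:G/A; 8:G/C; 12:C/U; 13:U/G; 22:U/C; 25:G/A.
That gives 6 mismatches out of 25 aligned sites, so the Hamming distance is 6.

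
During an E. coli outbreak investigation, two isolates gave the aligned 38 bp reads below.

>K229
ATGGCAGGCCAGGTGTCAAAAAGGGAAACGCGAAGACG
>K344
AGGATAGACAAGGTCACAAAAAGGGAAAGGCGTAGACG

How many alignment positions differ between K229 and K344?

Mismatches occur at site 2 (T↔G), site 4 (G↔A), site 5 (C↔T), site 8 (G↔A), site 10 (C↔A), site 15 (G↔C), site 16 (T↔A), site 29 (C↔G), site 33 (A↔T).
That gives 9 mismatches out of 38 aligned sites, so the Hamming distance is 9.

9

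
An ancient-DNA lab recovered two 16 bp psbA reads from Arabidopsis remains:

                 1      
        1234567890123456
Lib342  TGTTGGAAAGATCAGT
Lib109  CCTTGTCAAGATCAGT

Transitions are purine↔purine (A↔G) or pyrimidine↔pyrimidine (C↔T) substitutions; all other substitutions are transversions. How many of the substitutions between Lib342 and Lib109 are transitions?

1

Differing sites — 1:T/C (Ti); 2:G/C (Tv); 6:G/T (Tv); 7:A/C (Tv).
Of the 4 differences, 1 transition and 3 transversions, so the answer is 1.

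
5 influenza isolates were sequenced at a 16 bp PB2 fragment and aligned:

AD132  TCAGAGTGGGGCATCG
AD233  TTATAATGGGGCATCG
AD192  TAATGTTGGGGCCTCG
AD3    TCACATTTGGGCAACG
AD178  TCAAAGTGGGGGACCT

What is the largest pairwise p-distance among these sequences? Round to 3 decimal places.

Pairwise Hamming distances:
  AD132 vs AD233: 3
  AD132 vs AD192: 5
  AD132 vs AD3: 4
  AD132 vs AD178: 4
  AD233 vs AD192: 4
  AD233 vs AD3: 5
  AD233 vs AD178: 6
  AD192 vs AD3: 6
  AD192 vs AD178: 8
  AD3 vs AD178: 6
The largest is 8 mismatches, between AD192 and AD178; p = 8/16 = 0.500.

0.500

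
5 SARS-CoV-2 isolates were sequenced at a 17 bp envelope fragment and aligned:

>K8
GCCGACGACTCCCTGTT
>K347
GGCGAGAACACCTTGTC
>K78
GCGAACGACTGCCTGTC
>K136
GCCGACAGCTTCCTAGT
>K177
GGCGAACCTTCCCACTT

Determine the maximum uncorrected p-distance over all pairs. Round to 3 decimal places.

0.647

Pairwise Hamming distances:
  K8 vs K347: 6
  K8 vs K78: 4
  K8 vs K136: 5
  K8 vs K177: 7
  K347 vs K78: 8
  K347 vs K136: 9
  K347 vs K177: 9
  K78 vs K136: 8
  K78 vs K177: 11
  K136 vs K177: 9
The largest is 11 mismatches, between K78 and K177; p = 11/17 = 0.647.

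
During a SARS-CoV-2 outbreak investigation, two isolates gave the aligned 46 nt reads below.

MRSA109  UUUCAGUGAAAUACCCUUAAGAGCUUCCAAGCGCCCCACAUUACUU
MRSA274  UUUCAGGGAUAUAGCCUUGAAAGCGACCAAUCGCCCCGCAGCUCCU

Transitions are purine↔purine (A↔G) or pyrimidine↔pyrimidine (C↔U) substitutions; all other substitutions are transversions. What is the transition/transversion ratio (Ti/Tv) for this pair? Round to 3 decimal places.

0.625

The sequences differ at positions 7 (U/G, transversion), 10 (A/U, transversion), 14 (C/G, transversion), 19 (A/G, transition), 21 (G/A, transition), 25 (U/G, transversion), 26 (U/A, transversion), 31 (G/U, transversion), 38 (A/G, transition), 41 (U/G, transversion), 42 (U/C, transition), 43 (A/U, transversion), 45 (U/C, transition).
Of the 13 differences, 5 transitions and 8 transversions, so Ti/Tv = 5/8 = 0.625.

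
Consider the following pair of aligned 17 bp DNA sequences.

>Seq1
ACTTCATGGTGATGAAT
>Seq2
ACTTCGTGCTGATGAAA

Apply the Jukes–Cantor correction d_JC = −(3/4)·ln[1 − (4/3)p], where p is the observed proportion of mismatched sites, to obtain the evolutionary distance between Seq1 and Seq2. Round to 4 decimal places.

0.2012

Differing sites — 6:A/G; 9:G/C; 17:T/A.
p = 3/17 = 0.176471.
d = −0.75 · ln(1 − (4/3)·0.176471) = −0.75 · ln(0.764705) = −0.75 · (-0.268265) = 0.2012.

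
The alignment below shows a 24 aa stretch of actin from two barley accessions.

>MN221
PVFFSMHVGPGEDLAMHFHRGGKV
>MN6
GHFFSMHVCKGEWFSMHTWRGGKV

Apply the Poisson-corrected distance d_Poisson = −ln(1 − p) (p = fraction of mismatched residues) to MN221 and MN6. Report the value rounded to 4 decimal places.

0.4700

Mismatches occur at site 1 (P↔G), site 2 (V↔H), site 9 (G↔C), site 10 (P↔K), site 13 (D↔W), site 14 (L↔F), site 15 (A↔S), site 18 (F↔T), site 19 (H↔W).
p = 9/24 = 0.375000.
d = −ln(1 − 0.375000) = −ln(0.625000) = 0.4700.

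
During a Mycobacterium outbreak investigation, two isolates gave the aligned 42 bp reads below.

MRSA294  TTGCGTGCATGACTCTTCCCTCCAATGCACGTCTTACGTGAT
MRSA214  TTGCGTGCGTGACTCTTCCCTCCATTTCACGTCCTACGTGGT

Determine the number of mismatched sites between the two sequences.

5

The sequences differ at positions 9 (A/G), 25 (A/T), 27 (G/T), 34 (T/C), 41 (A/G).
That gives 5 mismatches out of 42 aligned sites, so the Hamming distance is 5.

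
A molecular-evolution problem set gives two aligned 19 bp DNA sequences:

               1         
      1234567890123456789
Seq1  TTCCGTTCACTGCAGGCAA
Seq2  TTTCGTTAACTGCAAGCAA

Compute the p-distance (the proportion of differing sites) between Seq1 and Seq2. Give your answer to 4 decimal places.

0.1579

Differing sites — 3:C/T; 8:C/A; 15:G/A.
There are 3 differences over 19 sites, so p = 3/19 = 0.1579.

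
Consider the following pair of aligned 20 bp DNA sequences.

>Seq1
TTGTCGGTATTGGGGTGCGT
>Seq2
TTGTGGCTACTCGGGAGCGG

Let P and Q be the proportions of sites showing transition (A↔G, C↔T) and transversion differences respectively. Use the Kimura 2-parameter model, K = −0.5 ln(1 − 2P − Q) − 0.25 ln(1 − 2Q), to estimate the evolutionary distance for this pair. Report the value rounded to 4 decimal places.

The sequences differ at positions 5 (C/G, transversion), 7 (G/C, transversion), 10 (T/C, transition), 12 (G/C, transversion), 16 (T/A, transversion), 20 (T/G, transversion).
Of the 6 differences, 1 transition and 5 transversions over 20 sites: P = 1/20 = 0.050000, Q = 5/20 = 0.250000.
d = −0.5·ln(0.650000) − 0.25·ln(0.500000) = −0.5·(-0.430783) − 0.25·(-0.693147) = 0.3887.

0.3887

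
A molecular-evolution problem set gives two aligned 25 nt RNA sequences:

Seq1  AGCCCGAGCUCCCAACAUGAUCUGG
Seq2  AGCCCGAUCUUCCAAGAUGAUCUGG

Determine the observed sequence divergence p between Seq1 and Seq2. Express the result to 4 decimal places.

Mismatches occur at site 8 (G↔U), site 11 (C↔U), site 16 (C↔G).
There are 3 differences over 25 sites, so p = 3/25 = 0.1200.

0.1200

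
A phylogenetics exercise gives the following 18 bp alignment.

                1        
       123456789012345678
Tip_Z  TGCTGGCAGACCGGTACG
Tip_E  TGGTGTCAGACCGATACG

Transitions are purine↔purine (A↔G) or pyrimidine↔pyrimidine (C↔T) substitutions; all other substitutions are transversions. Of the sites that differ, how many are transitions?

1

Differing sites — 3:C/G (Tv); 6:G/T (Tv); 14:G/A (Ti).
Of the 3 differences, 1 transition and 2 transversions, so the answer is 1.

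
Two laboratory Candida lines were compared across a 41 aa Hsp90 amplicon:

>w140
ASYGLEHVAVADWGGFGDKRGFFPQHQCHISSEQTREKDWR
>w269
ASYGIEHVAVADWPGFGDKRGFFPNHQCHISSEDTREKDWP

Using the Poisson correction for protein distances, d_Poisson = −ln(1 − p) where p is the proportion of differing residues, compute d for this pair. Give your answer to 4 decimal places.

0.1301

The sequences differ at positions 5 (L/I), 14 (G/P), 25 (Q/N), 34 (Q/D), 41 (R/P).
p = 5/41 = 0.121951.
d = −ln(1 − 0.121951) = −ln(0.878049) = 0.1301.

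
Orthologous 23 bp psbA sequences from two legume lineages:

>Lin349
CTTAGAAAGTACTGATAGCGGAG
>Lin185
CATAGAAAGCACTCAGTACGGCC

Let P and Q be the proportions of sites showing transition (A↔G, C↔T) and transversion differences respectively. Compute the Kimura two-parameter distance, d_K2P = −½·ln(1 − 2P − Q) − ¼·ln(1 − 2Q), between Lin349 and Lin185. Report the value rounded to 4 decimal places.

0.4697

Differing sites — 2:T/A (Tv); 10:T/C (Ti); 14:G/C (Tv); 16:T/G (Tv); 17:A/T (Tv); 18:G/A (Ti); 22:A/C (Tv); 23:G/C (Tv).
Of the 8 differences, 2 transitions and 6 transversions over 23 sites: P = 2/23 = 0.086957, Q = 6/23 = 0.260870.
d = −0.5·ln(0.565216) − 0.25·ln(0.478260) = −0.5·(-0.570547) − 0.25·(-0.737601) = 0.4697.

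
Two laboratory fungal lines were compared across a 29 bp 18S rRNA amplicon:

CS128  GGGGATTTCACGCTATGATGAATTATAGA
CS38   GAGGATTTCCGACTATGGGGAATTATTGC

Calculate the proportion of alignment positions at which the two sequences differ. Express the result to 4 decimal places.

Mismatches occur at site 2 (G→A), site 10 (A→C), site 11 (C→G), site 12 (G→A), site 18 (A→G), site 19 (T→G), site 27 (A→T), site 29 (A→C).
There are 8 differences over 29 sites, so p = 8/29 = 0.2759.

0.2759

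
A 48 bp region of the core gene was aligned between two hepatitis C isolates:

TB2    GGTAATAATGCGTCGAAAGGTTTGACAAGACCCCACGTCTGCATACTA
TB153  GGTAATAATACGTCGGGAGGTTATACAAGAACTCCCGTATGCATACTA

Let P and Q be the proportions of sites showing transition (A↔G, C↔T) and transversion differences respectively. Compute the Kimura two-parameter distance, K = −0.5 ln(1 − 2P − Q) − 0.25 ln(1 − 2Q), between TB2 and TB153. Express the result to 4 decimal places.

0.2163

Differing sites — 10:G/A (Ti); 16:A/G (Ti); 17:A/G (Ti); 23:T/A (Tv); 24:G/T (Tv); 31:C/A (Tv); 33:C/T (Ti); 35:A/C (Tv); 39:C/A (Tv).
Of the 9 differences, 4 transitions and 5 transversions over 48 sites: P = 4/48 = 0.083333, Q = 5/48 = 0.104167.
d = −0.5·ln(0.729167) − 0.25·ln(0.791666) = −0.5·(-0.315852) − 0.25·(-0.233616) = 0.2163.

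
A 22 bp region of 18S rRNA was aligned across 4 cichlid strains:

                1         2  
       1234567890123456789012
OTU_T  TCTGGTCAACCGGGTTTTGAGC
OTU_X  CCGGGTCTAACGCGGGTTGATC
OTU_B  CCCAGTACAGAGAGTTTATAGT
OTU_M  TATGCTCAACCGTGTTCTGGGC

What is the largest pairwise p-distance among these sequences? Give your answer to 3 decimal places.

0.682

Pairwise Hamming distances:
  OTU_T vs OTU_X: 8
  OTU_T vs OTU_B: 11
  OTU_T vs OTU_M: 5
  OTU_X vs OTU_B: 13
  OTU_X vs OTU_M: 12
  OTU_B vs OTU_M: 15
The largest is 15 mismatches, between OTU_B and OTU_M; p = 15/22 = 0.682.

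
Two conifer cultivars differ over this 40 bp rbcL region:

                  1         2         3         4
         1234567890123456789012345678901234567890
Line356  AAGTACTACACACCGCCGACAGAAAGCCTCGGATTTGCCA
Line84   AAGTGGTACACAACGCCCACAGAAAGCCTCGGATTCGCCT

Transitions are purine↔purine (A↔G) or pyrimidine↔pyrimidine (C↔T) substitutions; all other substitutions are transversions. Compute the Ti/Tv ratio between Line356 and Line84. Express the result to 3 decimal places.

0.500

Mismatches occur at site 5 (A→G, transition), site 6 (C→G, transversion), site 13 (C→A, transversion), site 18 (G→C, transversion), site 36 (T→C, transition), site 40 (A→T, transversion).
Of the 6 differences, 2 transitions and 4 transversions, so Ti/Tv = 2/4 = 0.500.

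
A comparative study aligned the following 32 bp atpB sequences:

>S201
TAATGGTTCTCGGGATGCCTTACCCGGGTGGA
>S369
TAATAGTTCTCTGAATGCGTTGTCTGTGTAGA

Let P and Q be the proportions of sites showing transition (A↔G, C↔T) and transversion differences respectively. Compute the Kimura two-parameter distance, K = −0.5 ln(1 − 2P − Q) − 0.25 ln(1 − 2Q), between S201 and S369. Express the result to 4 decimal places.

0.3682

Differing sites — 5:G/A (Ti); 12:G/T (Tv); 14:G/A (Ti); 19:C/G (Tv); 22:A/G (Ti); 23:C/T (Ti); 25:C/T (Ti); 27:G/T (Tv); 30:G/A (Ti).
Of the 9 differences, 6 transitions and 3 transversions over 32 sites: P = 6/32 = 0.187500, Q = 3/32 = 0.093750.
d = −0.5·ln(0.531250) − 0.25·ln(0.812500) = −0.5·(-0.632523) − 0.25·(-0.207639) = 0.3682.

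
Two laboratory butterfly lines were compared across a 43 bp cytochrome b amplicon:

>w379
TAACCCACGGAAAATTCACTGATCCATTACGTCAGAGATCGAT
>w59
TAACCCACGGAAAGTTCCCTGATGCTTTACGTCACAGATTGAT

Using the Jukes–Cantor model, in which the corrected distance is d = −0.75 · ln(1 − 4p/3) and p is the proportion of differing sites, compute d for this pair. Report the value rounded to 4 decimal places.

0.1544

Mismatches occur at site 14 (A↔G), site 18 (A↔C), site 24 (C↔G), site 26 (A↔T), site 35 (G↔C), site 40 (C↔T).
p = 6/43 = 0.139535.
d = −0.75 · ln(1 − (4/3)·0.139535) = −0.75 · ln(0.813953) = −0.75 · (-0.205853) = 0.1544.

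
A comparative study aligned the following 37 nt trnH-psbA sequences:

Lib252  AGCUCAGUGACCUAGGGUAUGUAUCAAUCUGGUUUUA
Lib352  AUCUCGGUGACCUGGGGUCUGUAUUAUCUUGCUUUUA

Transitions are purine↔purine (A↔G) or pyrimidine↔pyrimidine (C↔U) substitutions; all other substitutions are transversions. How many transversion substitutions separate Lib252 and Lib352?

The sequences differ at positions 2 (G/U, transversion), 6 (A/G, transition), 14 (A/G, transition), 19 (A/C, transversion), 25 (C/U, transition), 27 (A/U, transversion), 28 (U/C, transition), 29 (C/U, transition), 32 (G/C, transversion).
Of the 9 differences, 5 transitions and 4 transversions, so the answer is 4.

4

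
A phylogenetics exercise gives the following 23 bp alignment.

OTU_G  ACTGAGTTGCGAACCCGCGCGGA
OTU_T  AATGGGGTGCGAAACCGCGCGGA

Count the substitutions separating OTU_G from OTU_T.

4

Differing sites — 2:C/A; 5:A/G; 7:T/G; 14:C/A.
That gives 4 mismatches out of 23 aligned sites, so the Hamming distance is 4.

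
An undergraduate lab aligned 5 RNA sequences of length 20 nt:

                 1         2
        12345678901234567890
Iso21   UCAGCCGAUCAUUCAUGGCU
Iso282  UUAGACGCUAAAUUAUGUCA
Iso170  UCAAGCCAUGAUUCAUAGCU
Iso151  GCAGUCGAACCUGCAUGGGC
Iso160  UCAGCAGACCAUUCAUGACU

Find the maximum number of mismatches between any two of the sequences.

Pairwise Hamming distances:
  Iso21 vs Iso282: 8
  Iso21 vs Iso170: 5
  Iso21 vs Iso151: 7
  Iso21 vs Iso160: 3
  Iso282 vs Iso170: 11
  Iso282 vs Iso151: 13
  Iso282 vs Iso160: 10
  Iso170 vs Iso151: 11
  Iso170 vs Iso160: 8
  Iso151 vs Iso160: 9
The largest is 13, between Iso282 and Iso151.

13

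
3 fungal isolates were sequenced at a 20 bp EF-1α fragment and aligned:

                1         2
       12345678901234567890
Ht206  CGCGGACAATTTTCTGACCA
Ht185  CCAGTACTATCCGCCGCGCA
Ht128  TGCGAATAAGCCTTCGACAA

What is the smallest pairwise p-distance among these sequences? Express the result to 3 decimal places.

0.450

Pairwise Hamming distances:
  Ht206 vs Ht185: 10
  Ht206 vs Ht128: 9
  Ht185 vs Ht128: 12
The smallest is 9 mismatches, between Ht206 and Ht128; p = 9/20 = 0.450.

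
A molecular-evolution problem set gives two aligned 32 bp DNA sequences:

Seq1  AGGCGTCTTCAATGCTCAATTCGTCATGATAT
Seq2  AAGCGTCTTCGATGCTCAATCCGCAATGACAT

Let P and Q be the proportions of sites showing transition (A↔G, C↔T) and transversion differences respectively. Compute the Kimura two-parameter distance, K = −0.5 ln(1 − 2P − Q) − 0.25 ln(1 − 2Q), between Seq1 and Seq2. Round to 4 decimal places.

Mismatches occur at site 2 (G→A, transition), site 11 (A→G, transition), site 21 (T→C, transition), site 24 (T→C, transition), site 25 (C→A, transversion), site 30 (T→C, transition).
Of the 6 differences, 5 transitions and 1 transversion over 32 sites: P = 5/32 = 0.156250, Q = 1/32 = 0.031250.
d = −0.5·ln(0.656250) − 0.25·ln(0.937500) = −0.5·(-0.421213) − 0.25·(-0.064539) = 0.2267.

0.2267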